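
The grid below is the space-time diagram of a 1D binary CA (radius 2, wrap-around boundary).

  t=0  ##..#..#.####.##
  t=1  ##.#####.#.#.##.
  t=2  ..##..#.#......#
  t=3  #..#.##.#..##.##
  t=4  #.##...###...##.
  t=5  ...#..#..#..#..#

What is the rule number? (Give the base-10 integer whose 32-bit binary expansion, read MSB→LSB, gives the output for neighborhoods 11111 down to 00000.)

  nb #####: next=.  (t=1,i=5, bit31=0)
  nb ####.: next=#  (t=0,i=0, bit30=1)
  nb ###.#: next=.  (t=0,i=12, bit29=0)
  nb ###..: next=#  (t=0,i=1, bit28=1)
  nb ##.##: next=#  (t=0,i=13, bit27=1)
  nb ##.#.: next=#  (t=1,i=8, bit26=1)
  nb ##..#: next=.  (t=0,i=2, bit25=0)
  nb ##...: next=.  (t=4,i=4, bit24=0)
  nb #.###: next=#  (t=0,i=9, bit23=1)
  nb #.##.: next=.  (t=1,i=0, bit22=0)
  nb #.#.#: next=.  (t=1,i=9, bit21=0)
  nb #.#..: next=#  (t=2,i=8, bit20=1)
  nb #..##: next=.  (t=2,i=1, bit19=0)
  nb #..#.: next=#  (t=0,i=3, bit18=1)
  nb #...#: next=.  (t=4,i=5, bit17=0)
  nb #....: next=.  (t=2,i=10, bit16=0)
  nb .####: next=.  (t=0,i=10, bit15=0)
  nb .###.: next=.  (t=3,i=15, bit14=0)
  nb .##.#: next=.  (t=1,i=1, bit13=0)
  nb .##..: next=#  (t=2,i=3, bit12=1)
  nb .#.##: next=.  (t=0,i=8, bit11=0)
  nb .#.#.: next=.  (t=1,i=10, bit10=0)
  nb .#..#: next=#  (t=0,i=5, bit9=1)
  nb .#...: next=.  (t=2,i=9, bit8=0)
  nb ..###: next=.  (t=4,i=7, bit7=0)
  nb ..##.: next=.  (t=2,i=2, bit6=0)
  nb ..#.#: next=#  (t=0,i=7, bit5=1)
  nb ..#..: next=#  (t=0,i=4, bit4=1)
  nb ...##: next=#  (t=4,i=6, bit3=1)
  nb ...#.: next=#  (t=2,i=14, bit2=1)
  nb ....#: next=.  (t=2,i=13, bit1=0)
  nb .....: next=#  (t=2,i=11, bit0=1)
  bits 01011100100101000001001000111101 = 1553207869

1553207869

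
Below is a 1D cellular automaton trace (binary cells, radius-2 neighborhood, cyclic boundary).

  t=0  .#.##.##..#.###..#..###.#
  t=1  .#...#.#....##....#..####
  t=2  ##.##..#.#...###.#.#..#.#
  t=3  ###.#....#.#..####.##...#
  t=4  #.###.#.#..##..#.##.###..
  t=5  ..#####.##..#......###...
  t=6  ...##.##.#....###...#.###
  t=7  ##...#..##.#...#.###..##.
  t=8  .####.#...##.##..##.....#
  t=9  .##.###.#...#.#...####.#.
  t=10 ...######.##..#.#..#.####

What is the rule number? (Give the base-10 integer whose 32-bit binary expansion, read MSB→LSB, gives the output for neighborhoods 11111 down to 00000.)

2914243077

  #####|#  b31=1 t=5,i=4
  ####.|.  b30=0 t=1,i=23
  ###.#|#  b29=1 t=0,i=22
  ###..|.  b28=0 t=0,i=14
  ##.##|#  b27=1 t=0,i=5
  ##.#.|#  b26=1 t=0,i=23
  ##..#|.  b25=0 t=0,i=8
  ##...|#  b24=1 t=1,i=14
  #.###|#  b23=1 t=0,i=12
  #.##.|.  b22=0 t=0,i=3
  #.#.#|#  b21=1 t=0,i=1
  #.#..|#  b20=1 t=1,i=1
  #..##|.  b19=0 t=0,i=19
  #..#.|.  b18=0 t=0,i=9
  #...#|#  b17=1 t=1,i=3
  #....|#  b16=1 t=1,i=9
  .####|#  b15=1 t=1,i=22
  .###.|#  b14=1 t=0,i=13
  .##.#|.  b13=0 t=0,i=4
  .##..|#  b12=1 t=0,i=7
  .#.##|.  b11=0 t=0,i=2
  .#.#.|.  b10=0 t=0,i=0
  .#..#|#  b9=1 t=0,i=18
  .#...|.  b8=0 t=1,i=2
  ..###|.  b7=0 t=0,i=20
  ..##.|.  b6=0 t=1,i=12
  ..#.#|.  b5=0 t=0,i=10
  ..#..|.  b4=0 t=0,i=17
  ...##|.  b3=0 t=1,i=11
  ...#.|#  b2=1 t=1,i=4
  ....#|.  b1=0 t=1,i=10
  .....|#  b0=1 t=5,i=15
  bits 10101101101100111101001000000101 = 2914243077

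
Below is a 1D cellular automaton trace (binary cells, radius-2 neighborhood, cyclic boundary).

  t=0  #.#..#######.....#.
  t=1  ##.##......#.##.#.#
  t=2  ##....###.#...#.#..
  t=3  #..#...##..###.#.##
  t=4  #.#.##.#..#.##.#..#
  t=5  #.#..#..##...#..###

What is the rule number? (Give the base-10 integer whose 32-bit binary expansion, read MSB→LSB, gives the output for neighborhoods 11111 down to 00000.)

808412997

  ##### -> .   bit 31 = 0  t=0,i=7
  ####. -> .   bit 30 = 0  t=0,i=10
  ###.# -> #   bit 29 = 1  t=1,i=1
  ###.. -> #   bit 28 = 1  t=0,i=11
  ##.## -> .   bit 27 = 0  t=1,i=2
  ##.#. -> .   bit 26 = 0  t=1,i=15
  ##..# -> .   bit 25 = 0  t=3,i=1
  ##... -> .   bit 24 = 0  t=0,i=12
  #.### -> .   bit 23 = 0  t=1,i=18
  #.##. -> .   bit 22 = 0  t=1,i=3
  #.#.# -> #   bit 21 = 1  t=0,i=0
  #.#.. -> .   bit 20 = 0  t=0,i=2
  #..## -> #   bit 19 = 1  t=0,i=4
  #..#. -> #   bit 18 = 1  t=3,i=2
  #...# -> #   bit 17 = 1  t=2,i=12
  #.... -> #   bit 16 = 1  t=0,i=13
  .#### -> .   bit 15 = 0  t=0,i=6
  .###. -> #   bit 14 = 1  t=1,i=0
  .##.# -> #   bit 13 = 1  t=1,i=14
  .##.. -> .   bit 12 = 0  t=1,i=4
  .#.## -> .   bit 11 = 0  t=1,i=12
  .#.#. -> #   bit 10 = 1  t=0,i=1
  .#..# -> #   bit 9 = 1  t=0,i=3
  .#... -> #   bit 8 = 1  t=2,i=11
  ..### -> .   bit 7 = 0  t=0,i=5
  ..##. -> #   bit 6 = 1  t=2,i=0
  ..#.# -> .   bit 5 = 0  t=0,i=17
  ..#.. -> .   bit 4 = 0  t=3,i=3
  ...## -> .   bit 3 = 0  t=2,i=5
  ...#. -> #   bit 2 = 1  t=0,i=16
  ....# -> .   bit 1 = 0  t=0,i=15
  ..... -> #   bit 0 = 1  t=0,i=14
  bits 00110000001011110110011101000101 = 808412997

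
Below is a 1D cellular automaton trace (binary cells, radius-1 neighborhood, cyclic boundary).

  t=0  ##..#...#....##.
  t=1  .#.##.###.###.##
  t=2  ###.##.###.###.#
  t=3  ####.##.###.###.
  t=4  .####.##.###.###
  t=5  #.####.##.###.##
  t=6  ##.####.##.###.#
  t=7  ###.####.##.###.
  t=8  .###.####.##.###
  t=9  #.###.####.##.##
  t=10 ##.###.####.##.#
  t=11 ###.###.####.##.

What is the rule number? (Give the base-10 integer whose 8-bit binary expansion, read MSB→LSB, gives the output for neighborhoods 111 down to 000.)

  ###|#  b7=1 t=1,i=7
  ##.|#  b6=1 t=0,i=1
  #.#|#  b5=1 t=0,i=15
  #..|.  b4=0 t=0,i=2
  .##|.  b3=0 t=0,i=0
  .#.|#  b2=1 t=0,i=4
  ..#|#  b1=1 t=0,i=3
  ...|#  b0=1 t=0,i=6
  bits 11100111 = 231

231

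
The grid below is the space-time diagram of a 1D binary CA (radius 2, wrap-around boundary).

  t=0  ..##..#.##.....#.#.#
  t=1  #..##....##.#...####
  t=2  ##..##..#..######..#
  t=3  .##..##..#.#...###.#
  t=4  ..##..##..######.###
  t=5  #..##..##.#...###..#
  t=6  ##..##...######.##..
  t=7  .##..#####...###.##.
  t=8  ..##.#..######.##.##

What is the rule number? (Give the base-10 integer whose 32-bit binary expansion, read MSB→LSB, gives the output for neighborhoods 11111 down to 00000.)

  nb #####: next=.  (t=1,i=18, bit31=0)
  nb ####.: next=#  (t=1,i=19, bit30=1)
  nb ###.#: next=#  (t=3,i=17, bit29=1)
  nb ###..: next=#  (t=1,i=0, bit28=1)
  nb ##.##: next=#  (t=4,i=16, bit27=1)
  nb ##.#.: next=#  (t=1,i=11, bit26=1)
  nb ##..#: next=#  (t=0,i=4, bit25=1)
  nb ##...: next=#  (t=0,i=10, bit24=1)
  nb #.###: next=.  (t=4,i=17, bit23=0)
  nb #.##.: next=.  (t=0,i=8, bit22=0)
  nb #.#.#: next=#  (t=0,i=17, bit21=1)
  nb #.#..: next=#  (t=0,i=19, bit20=1)
  nb #..##: next=.  (t=0,i=1, bit19=0)
  nb #..#.: next=.  (t=0,i=5, bit18=0)
  nb #...#: next=#  (t=1,i=14, bit17=1)
  nb #....: next=.  (t=0,i=11, bit16=0)
  nb .####: next=.  (t=1,i=17, bit15=0)
  nb .###.: next=.  (t=2,i=0, bit14=0)
  nb .##.#: next=.  (t=1,i=10, bit13=0)
  nb .##..: next=#  (t=0,i=3, bit12=1)
  nb .#.##: next=.  (t=0,i=7, bit11=0)
  nb .#.#.: next=#  (t=0,i=16, bit10=1)
  nb .#..#: next=#  (t=0,i=0, bit9=1)
  nb .#...: next=#  (t=1,i=13, bit8=1)
  nb ..###: next=#  (t=1,i=16, bit7=1)
  nb ..##.: next=.  (t=0,i=2, bit6=0)
  nb ..#.#: next=.  (t=0,i=6, bit5=0)
  nb ..#..: next=.  (t=2,i=8, bit4=0)
  nb ...##: next=#  (t=1,i=8, bit3=1)
  nb ...#.: next=.  (t=0,i=14, bit2=0)
  nb ....#: next=.  (t=0,i=13, bit1=0)
  nb .....: next=#  (t=0,i=12, bit0=1)
  bits 01111111001100100001011110001001 = 2133989257

2133989257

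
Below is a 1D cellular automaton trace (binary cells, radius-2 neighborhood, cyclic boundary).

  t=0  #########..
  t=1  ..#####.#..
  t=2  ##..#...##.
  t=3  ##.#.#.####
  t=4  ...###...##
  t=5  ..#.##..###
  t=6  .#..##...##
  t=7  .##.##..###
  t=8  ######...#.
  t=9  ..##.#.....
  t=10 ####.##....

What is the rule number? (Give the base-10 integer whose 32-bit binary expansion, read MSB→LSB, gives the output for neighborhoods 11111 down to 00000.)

  [31] ##### => #  t=0,i=2
  [30] ####. => .  t=0,i=7
  [29] ###.# => .  t=1,i=6
  [28] ###.. => #  t=0,i=8
  [27] ##.## => #  t=2,i=10
  [26] ##.#. => .  t=1,i=7
  [25] ##..# => .  t=0,i=9
  [24] ##... => .  t=4,i=0
  [23] #.### => .  t=3,i=7
  [22] #.##. => #  t=2,i=0
  [21] #.#.# => #  t=3,i=3
  [20] #.#.. => #  t=1,i=8
  [19] #..## => .  t=0,i=10
  [18] #..#. => #  t=2,i=3
  [17] #...# => .  t=2,i=6
  [16] #.... => .  t=1,i=10
  [15] .#### => .  t=0,i=1
  [14] .###. => #  t=4,i=4
  [13] .##.# => #  t=2,i=9
  [12] .##.. => #  t=2,i=1
  [11] .#.## => .  t=3,i=6
  [10] .#.#. => #  t=3,i=4
  [9] .#..# => #  t=6,i=2
  [8] .#... => #  t=1,i=9
  [7] ..### => .  t=0,i=0
  [6] ..##. => #  t=2,i=8
  [5] ..#.# => .  t=5,i=2
  [4] ..#.. => .  t=2,i=4
  [3] ...## => #  t=1,i=1
  [2] ...#. => .  t=8,i=8
  [1] ....# => #  t=1,i=0
  [0] ..... => .  t=9,i=8
  bits 10011000011101000111011101001010 = 2557769546

2557769546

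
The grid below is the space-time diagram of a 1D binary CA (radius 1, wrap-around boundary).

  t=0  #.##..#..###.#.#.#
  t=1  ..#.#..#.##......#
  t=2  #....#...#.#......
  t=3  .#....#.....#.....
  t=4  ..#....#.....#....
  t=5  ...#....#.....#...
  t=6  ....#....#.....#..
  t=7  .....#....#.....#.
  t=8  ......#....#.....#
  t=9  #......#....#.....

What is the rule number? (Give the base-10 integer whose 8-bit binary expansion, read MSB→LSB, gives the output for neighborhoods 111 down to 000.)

  nb ###: next=#  (t=0,i=10, bit7=1)
  nb ##.: next=.  (t=0,i=0, bit6=0)
  nb #.#: next=.  (t=0,i=1, bit5=0)
  nb #..: next=#  (t=0,i=4, bit4=1)
  nb .##: next=#  (t=0,i=2, bit3=1)
  nb .#.: next=.  (t=0,i=6, bit2=0)
  nb ..#: next=.  (t=0,i=5, bit1=0)
  nb ...: next=.  (t=1,i=12, bit0=0)
  bits 10011000 = 152

152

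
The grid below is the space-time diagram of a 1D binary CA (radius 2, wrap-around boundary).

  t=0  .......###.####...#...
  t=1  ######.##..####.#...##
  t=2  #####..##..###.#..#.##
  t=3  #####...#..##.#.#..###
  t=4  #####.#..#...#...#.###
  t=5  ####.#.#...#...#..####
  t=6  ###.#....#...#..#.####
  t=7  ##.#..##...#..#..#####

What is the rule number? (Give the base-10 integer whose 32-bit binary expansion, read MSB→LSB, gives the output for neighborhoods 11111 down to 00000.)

3569605251

  #####|#  b31=1 t=1,i=0
  ####.|#  b30=1 t=0,i=13
  ###.#|.  b29=0 t=0,i=9
  ###..|#  b28=1 t=0,i=14
  ##.##|.  b27=0 t=0,i=10
  ##.#.|#  b26=1 t=1,i=15
  ##..#|.  b25=0 t=1,i=9
  ##...|.  b24=0 t=0,i=15
  #.###|#  b23=1 t=0,i=11
  #.##.|#  b22=1 t=1,i=7
  #.#.#|.  b21=0 t=3,i=14
  #.#..|.  b20=0 t=1,i=16
  #..##|.  b19=0 t=1,i=10
  #..#.|.  b18=0 t=2,i=17
  #...#|#  b17=1 t=0,i=16
  #....|#  b16=1 t=0,i=20
  .####|#  b15=1 t=0,i=12
  .###.|#  b14=1 t=0,i=8
  .##.#|.  b13=0 t=3,i=12
  .##..|#  b12=1 t=1,i=8
  .#.##|#  b11=1 t=2,i=19
  .#.#.|.  b10=0 t=3,i=15
  .#..#|#  b9=1 t=2,i=16
  .#...|.  b8=0 t=0,i=19
  ..###|#  b7=1 t=0,i=7
  ..##.|.  b6=0 t=2,i=7
  ..#.#|.  b5=0 t=2,i=18
  ..#..|.  b4=0 t=0,i=18
  ...##|.  b3=0 t=0,i=6
  ...#.|.  b2=0 t=0,i=17
  ....#|#  b1=1 t=0,i=5
  .....|#  b0=1 t=0,i=0
  bits 11010100110000111101101010000011 = 3569605251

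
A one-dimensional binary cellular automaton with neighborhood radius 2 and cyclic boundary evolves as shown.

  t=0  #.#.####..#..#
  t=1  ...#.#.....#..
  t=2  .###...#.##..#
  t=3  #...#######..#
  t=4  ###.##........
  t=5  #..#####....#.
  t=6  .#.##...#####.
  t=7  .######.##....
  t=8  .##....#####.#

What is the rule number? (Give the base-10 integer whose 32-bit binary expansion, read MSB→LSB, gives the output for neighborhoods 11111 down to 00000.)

155425446

  nb #####: next=.  (t=3,i=6, bit31=0)
  nb ####.: next=.  (t=0,i=6, bit30=0)
  nb ###.#: next=.  (t=4,i=2, bit29=0)
  nb ###..: next=.  (t=0,i=7, bit28=0)
  nb ##.##: next=#  (t=4,i=3, bit27=1)
  nb ##.#.: next=.  (t=0,i=1, bit26=0)
  nb ##..#: next=.  (t=0,i=8, bit25=0)
  nb ##...: next=#  (t=2,i=4, bit24=1)
  nb #.###: next=.  (t=0,i=4, bit23=0)
  nb #.##.: next=#  (t=2,i=9, bit22=1)
  nb #.#.#: next=.  (t=0,i=2, bit21=0)
  nb #.#..: next=.  (t=1,i=5, bit20=0)
  nb #..##: next=.  (t=0,i=12, bit19=0)
  nb #..#.: next=.  (t=0,i=9, bit18=0)
  nb #...#: next=#  (t=2,i=5, bit17=1)
  nb #....: next=#  (t=1,i=7, bit16=1)
  nb .####: next=#  (t=0,i=5, bit15=1)
  nb .###.: next=.  (t=2,i=2, bit14=0)
  nb .##.#: next=.  (t=0,i=0, bit13=0)
  nb .##..: next=#  (t=2,i=10, bit12=1)
  nb .#.##: next=#  (t=0,i=3, bit11=1)
  nb .#.#.: next=.  (t=1,i=4, bit10=0)
  nb .#..#: next=#  (t=0,i=11, bit9=1)
  nb .#...: next=.  (t=1,i=6, bit8=0)
  nb ..###: next=#  (t=3,i=4, bit7=1)
  nb ..##.: next=.  (t=0,i=13, bit6=0)
  nb ..#.#: next=#  (t=1,i=3, bit5=1)
  nb ..#..: next=.  (t=0,i=10, bit4=0)
  nb ...##: next=.  (t=3,i=3, bit3=0)
  nb ...#.: next=#  (t=1,i=2, bit2=1)
  nb ....#: next=#  (t=1,i=1, bit1=1)
  nb .....: next=.  (t=1,i=0, bit0=0)
  bits 00001001010000111001101010100110 = 155425446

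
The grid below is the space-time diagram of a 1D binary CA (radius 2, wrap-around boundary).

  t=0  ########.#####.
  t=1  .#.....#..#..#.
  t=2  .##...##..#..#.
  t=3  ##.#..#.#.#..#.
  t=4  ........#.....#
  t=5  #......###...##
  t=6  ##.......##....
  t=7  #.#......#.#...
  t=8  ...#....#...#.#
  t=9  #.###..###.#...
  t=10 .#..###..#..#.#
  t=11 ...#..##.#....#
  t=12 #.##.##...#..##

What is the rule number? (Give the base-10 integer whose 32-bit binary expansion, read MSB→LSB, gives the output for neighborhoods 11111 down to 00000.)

  #####|.  b31=0 t=0,i=2
  ####.|.  b30=0 t=0,i=6
  ###.#|#  b29=1 t=0,i=7
  ###..|#  b28=1 t=5,i=0
  ##.##|.  b27=0 t=0,i=8
  ##.#.|.  b26=0 t=3,i=2
  ##..#|#  b25=1 t=2,i=8
  ##...|#  b24=1 t=2,i=3
  #.###|.  b23=0 t=0,i=0
  #.##.|.  b22=0 t=3,i=0
  #.#.#|#  b21=1 t=3,i=8
  #.#..|.  b20=0 t=3,i=3
  #..##|#  b19=1 t=2,i=0
  #..#.|.  b18=0 t=1,i=0
  #...#|.  b17=0 t=2,i=4
  #....|.  b16=0 t=1,i=3
  .####|#  b15=1 t=0,i=1
  .###.|.  b14=0 t=5,i=8
  .##.#|.  b13=0 t=3,i=1
  .##..|.  b12=0 t=2,i=2
  .#.##|#  b11=1 t=3,i=14
  .#.#.|.  b10=0 t=3,i=7
  .#..#|.  b9=0 t=1,i=8
  .#...|#  b8=1 t=1,i=2
  ..###|.  b7=0 t=5,i=7
  ..##.|#  b6=1 t=2,i=1
  ..#.#|.  b5=0 t=3,i=6
  ..#..|#  b4=1 t=1,i=1
  ...##|.  b3=0 t=2,i=5
  ...#.|#  b2=1 t=1,i=6
  ....#|.  b1=0 t=1,i=5
  .....|.  b0=0 t=1,i=4
  bits 00110011001010001000100101010100 = 858294612

858294612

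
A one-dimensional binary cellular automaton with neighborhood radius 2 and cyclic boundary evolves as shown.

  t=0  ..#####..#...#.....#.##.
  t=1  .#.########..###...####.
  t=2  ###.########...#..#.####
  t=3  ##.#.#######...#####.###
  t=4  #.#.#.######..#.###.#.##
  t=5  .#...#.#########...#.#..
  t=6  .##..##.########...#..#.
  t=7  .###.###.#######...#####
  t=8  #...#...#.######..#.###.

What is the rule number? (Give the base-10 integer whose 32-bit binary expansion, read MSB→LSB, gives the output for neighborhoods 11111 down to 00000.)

3729111928

  [31] ##### => #  t=0,i=4
  [30] ####. => #  t=0,i=5
  [29] ###.# => .  t=2,i=2
  [28] ###.. => #  t=0,i=6
  [27] ##.## => #  t=2,i=3
  [26] ##.#. => #  t=3,i=2
  [25] ##..# => #  t=0,i=7
  [24] ##... => .  t=0,i=23
  [23] #.### => .  t=1,i=3
  [22] #.##. => #  t=0,i=21
  [21] #.#.# => .  t=3,i=3
  [20] #.#.. => .  t=5,i=21
  [19] #..## => .  t=1,i=12
  [18] #..#. => #  t=0,i=8
  [17] #...# => .  t=0,i=0
  [16] #.... => #  t=0,i=15
  [15] .#### => #  t=0,i=3
  [14] .###. => .  t=1,i=14
  [13] .##.# => #  t=6,i=6
  [12] .##.. => #  t=0,i=22
  [11] .#.## => #  t=0,i=20
  [10] .#.#. => .  t=4,i=3
  [9] .#..# => #  t=2,i=16
  [8] .#... => #  t=0,i=10
  [7] ..### => .  t=0,i=2
  [6] ..##. => #  t=6,i=1
  [5] ..#.# => #  t=0,i=19
  [4] ..#.. => #  t=0,i=9
  [3] ...## => #  t=0,i=1
  [2] ...#. => .  t=0,i=12
  [1] ....# => .  t=0,i=17
  [0] ..... => .  t=0,i=16
  bits 11011110010001011011101101111000 = 3729111928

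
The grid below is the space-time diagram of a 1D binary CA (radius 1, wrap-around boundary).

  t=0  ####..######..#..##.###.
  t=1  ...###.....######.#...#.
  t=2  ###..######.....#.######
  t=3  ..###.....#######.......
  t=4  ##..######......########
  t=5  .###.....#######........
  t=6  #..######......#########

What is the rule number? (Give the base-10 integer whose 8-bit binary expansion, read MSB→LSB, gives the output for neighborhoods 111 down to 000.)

87

  [7] ### => .  t=0,i=1
  [6] ##. => #  t=0,i=3
  [5] #.# => .  t=0,i=19
  [4] #.. => #  t=0,i=4
  [3] .## => .  t=0,i=0
  [2] .#. => #  t=0,i=14
  [1] ..# => #  t=0,i=5
  [0] ... => #  t=1,i=0
  bits 01010111 = 87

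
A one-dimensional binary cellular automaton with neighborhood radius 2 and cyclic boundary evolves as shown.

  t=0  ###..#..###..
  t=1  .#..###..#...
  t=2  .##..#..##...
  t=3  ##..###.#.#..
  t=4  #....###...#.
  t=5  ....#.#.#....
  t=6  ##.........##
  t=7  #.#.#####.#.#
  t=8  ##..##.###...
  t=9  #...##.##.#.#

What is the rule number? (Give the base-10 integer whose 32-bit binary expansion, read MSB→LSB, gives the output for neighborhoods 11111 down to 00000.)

  nb #####: next=.  (t=7,i=6, bit31=0)
  nb ####.: next=#  (t=6,i=0, bit30=1)
  nb ###.#: next=#  (t=3,i=6, bit29=1)
  nb ###..: next=.  (t=0,i=2, bit28=0)
  nb ##.##: next=.  (t=8,i=6, bit27=0)
  nb ##.#.: next=#  (t=3,i=7, bit26=1)
  nb ##..#: next=.  (t=0,i=3, bit25=0)
  nb ##...: next=#  (t=2,i=10, bit24=1)
  nb #.###: next=#  (t=7,i=4, bit23=1)
  nb #.##.: next=.  (t=7,i=12, bit22=0)
  nb #.#.#: next=.  (t=3,i=8, bit21=0)
  nb #.#..: next=.  (t=3,i=10, bit20=0)
  nb #..##: next=.  (t=0,i=7, bit19=0)
  nb #..#.: next=#  (t=0,i=4, bit18=1)
  nb #...#: next=.  (t=4,i=9, bit17=0)
  nb #....: next=.  (t=1,i=11, bit16=0)
  nb .####: next=#  (t=6,i=12, bit15=1)
  nb .###.: next=#  (t=0,i=1, bit14=1)
  nb .##.#: next=#  (t=7,i=0, bit13=1)
  nb .##..: next=.  (t=2,i=2, bit12=0)
  nb .#.##: next=.  (t=7,i=3, bit11=0)
  nb .#.#.: next=.  (t=3,i=9, bit10=0)
  nb .#..#: next=#  (t=0,i=6, bit9=1)
  nb .#...: next=.  (t=1,i=10, bit8=0)
  nb ..###: next=.  (t=0,i=0, bit7=0)
  nb ..##.: next=#  (t=2,i=1, bit6=1)
  nb ..#.#: next=.  (t=4,i=11, bit5=0)
  nb ..#..: next=#  (t=0,i=5, bit4=1)
  nb ...##: next=#  (t=2,i=0, bit3=1)
  nb ...#.: next=.  (t=1,i=0, bit2=0)
  nb ....#: next=.  (t=1,i=12, bit1=0)
  nb .....: next=#  (t=5,i=0, bit0=1)
  bits 01100101100001001110001001011001 = 1703207513

1703207513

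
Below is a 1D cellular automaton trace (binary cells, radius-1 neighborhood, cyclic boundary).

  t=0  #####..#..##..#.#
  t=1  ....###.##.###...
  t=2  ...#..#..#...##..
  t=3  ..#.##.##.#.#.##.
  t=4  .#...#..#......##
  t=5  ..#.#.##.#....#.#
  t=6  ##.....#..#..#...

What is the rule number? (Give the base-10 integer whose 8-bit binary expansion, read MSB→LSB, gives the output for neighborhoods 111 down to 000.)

82

  nb ###: next=.  (t=0,i=0, bit7=0)
  nb ##.: next=#  (t=0,i=4, bit6=1)
  nb #.#: next=.  (t=0,i=15, bit5=0)
  nb #..: next=#  (t=0,i=5, bit4=1)
  nb .##: next=.  (t=0,i=10, bit3=0)
  nb .#.: next=.  (t=0,i=7, bit2=0)
  nb ..#: next=#  (t=0,i=6, bit1=1)
  nb ...: next=.  (t=1,i=0, bit0=0)
  bits 01010010 = 82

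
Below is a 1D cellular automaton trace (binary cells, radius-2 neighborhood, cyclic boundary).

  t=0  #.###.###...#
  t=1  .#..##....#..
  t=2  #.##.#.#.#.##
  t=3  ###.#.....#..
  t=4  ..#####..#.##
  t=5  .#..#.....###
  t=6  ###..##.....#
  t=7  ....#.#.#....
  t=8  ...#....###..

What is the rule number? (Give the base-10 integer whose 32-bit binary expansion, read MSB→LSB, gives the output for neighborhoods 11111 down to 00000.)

  nb #####: next=#  (t=4,i=4, bit31=1)
  nb ####.: next=.  (t=4,i=5, bit30=0)
  nb ###.#: next=#  (t=0,i=4, bit29=1)
  nb ###..: next=.  (t=0,i=8, bit28=0)
  nb ##.##: next=#  (t=0,i=1, bit27=1)
  nb ##.#.: next=#  (t=2,i=4, bit26=1)
  nb ##..#: next=.  (t=4,i=0, bit25=0)
  nb ##...: next=.  (t=0,i=9, bit24=0)
  nb #.###: next=.  (t=0,i=2, bit23=0)
  nb #.##.: next=#  (t=2,i=2, bit22=1)
  nb #.#.#: next=.  (t=2,i=5, bit21=0)
  nb #.#..: next=#  (t=3,i=4, bit20=1)
  nb #..##: next=#  (t=1,i=3, bit19=1)
  nb #..#.: next=.  (t=4,i=8, bit18=0)
  nb #...#: next=#  (t=0,i=10, bit17=1)
  nb #....: next=#  (t=1,i=7, bit16=1)
  nb .####: next=.  (t=4,i=3, bit15=0)
  nb .###.: next=.  (t=0,i=3, bit14=0)
  nb .##.#: next=.  (t=0,i=0, bit13=0)
  nb .##..: next=#  (t=1,i=5, bit12=1)
  nb .#.##: next=#  (t=2,i=10, bit11=1)
  nb .#.#.: next=.  (t=2,i=6, bit10=0)
  nb .#..#: next=#  (t=1,i=2, bit9=1)
  nb .#...: next=#  (t=1,i=11, bit8=1)
  nb ..###: next=.  (t=3,i=0, bit7=0)
  nb ..##.: next=.  (t=0,i=12, bit6=0)
  nb ..#.#: next=.  (t=4,i=9, bit5=0)
  nb ..#..: next=.  (t=1,i=1, bit4=0)
  nb ...##: next=.  (t=0,i=11, bit3=0)
  nb ...#.: next=#  (t=1,i=0, bit2=1)
  nb ....#: next=.  (t=1,i=8, bit1=0)
  nb .....: next=.  (t=3,i=7, bit0=0)
  bits 10101100010110110001101100000100 = 2891651844

2891651844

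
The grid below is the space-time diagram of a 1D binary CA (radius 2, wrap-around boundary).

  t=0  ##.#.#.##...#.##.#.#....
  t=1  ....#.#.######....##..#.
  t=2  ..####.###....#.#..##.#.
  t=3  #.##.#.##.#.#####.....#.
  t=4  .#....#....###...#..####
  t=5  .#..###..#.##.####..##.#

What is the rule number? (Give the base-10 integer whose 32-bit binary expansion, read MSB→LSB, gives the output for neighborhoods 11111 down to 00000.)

596827318

  #####|.  b31=0 t=1,i=10
  ####.|.  b30=0 t=1,i=12
  ###.#|#  b29=1 t=2,i=5
  ###..|.  b28=0 t=1,i=13
  ##.##|.  b27=0 t=2,i=6
  ##.#.|.  b26=0 t=0,i=2
  ##..#|#  b25=1 t=1,i=20
  ##...|#  b24=1 t=0,i=9
  #.###|#  b23=1 t=1,i=8
  #.##.|.  b22=0 t=0,i=7
  #.#.#|.  b21=0 t=0,i=3
  #.#..|#  b20=1 t=0,i=19
  #..##|.  b19=0 t=2,i=18
  #..#.|.  b18=0 t=1,i=21
  #...#|#  b17=1 t=0,i=10
  #....|.  b16=0 t=0,i=21
  .####|#  b15=1 t=1,i=9
  .###.|#  b14=1 t=2,i=8
  .##.#|.  b13=0 t=0,i=1
  .##..|#  b12=1 t=0,i=8
  .#.##|#  b11=1 t=0,i=6
  .#.#.|#  b10=1 t=0,i=4
  .#..#|.  b9=0 t=2,i=17
  .#...|.  b8=0 t=0,i=20
  ..###|#  b7=1 t=2,i=2
  ..##.|.  b6=0 t=0,i=0
  ..#.#|#  b5=1 t=0,i=12
  ..#..|#  b4=1 t=1,i=22
  ...##|.  b3=0 t=0,i=23
  ...#.|#  b2=1 t=0,i=11
  ....#|#  b1=1 t=0,i=22
  .....|.  b0=0 t=1,i=1
  bits 00100011100100101101110010110110 = 596827318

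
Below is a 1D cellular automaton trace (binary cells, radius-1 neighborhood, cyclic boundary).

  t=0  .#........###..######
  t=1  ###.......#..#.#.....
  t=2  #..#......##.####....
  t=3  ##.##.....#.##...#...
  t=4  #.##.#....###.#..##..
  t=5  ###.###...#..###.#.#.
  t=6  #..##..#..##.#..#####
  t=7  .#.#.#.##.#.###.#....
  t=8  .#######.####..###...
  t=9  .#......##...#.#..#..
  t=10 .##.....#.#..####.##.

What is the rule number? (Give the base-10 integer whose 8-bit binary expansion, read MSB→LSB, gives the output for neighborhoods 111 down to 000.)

  ###|.  b7=0 t=0,i=11
  ##.|.  b6=0 t=0,i=12
  #.#|#  b5=1 t=0,i=0
  #..|#  b4=1 t=0,i=2
  .##|#  b3=1 t=0,i=10
  .#.|#  b2=1 t=0,i=1
  ..#|.  b1=0 t=0,i=9
  ...|.  b0=0 t=0,i=3
  bits 00111100 = 60

60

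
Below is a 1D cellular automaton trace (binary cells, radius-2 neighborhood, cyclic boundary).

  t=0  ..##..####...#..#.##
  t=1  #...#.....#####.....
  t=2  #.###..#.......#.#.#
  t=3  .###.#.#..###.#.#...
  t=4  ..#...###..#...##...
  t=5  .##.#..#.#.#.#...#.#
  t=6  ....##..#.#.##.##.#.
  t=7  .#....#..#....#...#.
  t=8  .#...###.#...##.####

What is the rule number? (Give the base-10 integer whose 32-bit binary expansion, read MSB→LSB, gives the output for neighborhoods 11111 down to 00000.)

194135573

  [31] ##### => .  t=1,i=12
  [30] ####. => .  t=0,i=8
  [29] ###.# => .  t=3,i=3
  [28] ###.. => .  t=0,i=9
  [27] ##.## => #  t=2,i=1
  [26] ##.#. => .  t=3,i=4
  [25] ##..# => #  t=0,i=0
  [24] ##... => #  t=0,i=10
  [23] #.### => #  t=2,i=2
  [22] #.##. => .  t=0,i=18
  [21] #.#.# => .  t=2,i=17
  [20] #.#.. => #  t=3,i=7
  [19] #..## => .  t=0,i=1
  [18] #..#. => .  t=0,i=15
  [17] #...# => #  t=0,i=11
  [16] #.... => .  t=1,i=6
  [15] .#### => .  t=0,i=7
  [14] .###. => #  t=2,i=3
  [13] .##.# => .  t=2,i=0
  [12] .##.. => .  t=0,i=3
  [11] .#.## => .  t=0,i=17
  [10] .#.#. => #  t=2,i=16
  [9] .#..# => #  t=0,i=14
  [8] .#... => .  t=1,i=1
  [7] ..### => .  t=0,i=6
  [6] ..##. => .  t=0,i=2
  [5] ..#.# => .  t=0,i=16
  [4] ..#.. => #  t=0,i=13
  [3] ...## => .  t=1,i=9
  [2] ...#. => #  t=0,i=12
  [1] ....# => .  t=1,i=8
  [0] ..... => #  t=1,i=7
  bits 00001011100100100100011000010101 = 194135573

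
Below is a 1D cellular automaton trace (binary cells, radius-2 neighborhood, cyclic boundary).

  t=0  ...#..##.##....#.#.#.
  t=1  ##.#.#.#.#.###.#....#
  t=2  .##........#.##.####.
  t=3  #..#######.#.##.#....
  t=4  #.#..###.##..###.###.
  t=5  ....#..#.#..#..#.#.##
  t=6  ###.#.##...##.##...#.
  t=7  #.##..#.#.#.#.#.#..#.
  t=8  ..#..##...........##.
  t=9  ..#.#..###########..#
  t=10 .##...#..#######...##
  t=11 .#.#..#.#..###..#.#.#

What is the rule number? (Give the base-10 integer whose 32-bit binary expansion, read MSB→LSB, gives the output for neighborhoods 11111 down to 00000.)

  ##### -> #   bit 31 = 1  t=3,i=5
  ####. -> .   bit 30 = 0  t=2,i=18
  ###.# -> #   bit 29 = 1  t=1,i=1
  ###.. -> .   bit 28 = 0  t=2,i=19
  ##.## -> .   bit 27 = 0  t=0,i=8
  ##.#. -> #   bit 26 = 1  t=1,i=2
  ##..# -> .   bit 25 = 0  t=2,i=20
  ##... -> #   bit 24 = 1  t=0,i=11
  #.### -> #   bit 23 = 1  t=1,i=11
  #.##. -> #   bit 22 = 1  t=0,i=9
  #.#.# -> .   bit 21 = 0  t=0,i=17
  #.#.. -> .   bit 20 = 0  t=0,i=19
  #..## -> #   bit 19 = 1  t=0,i=5
  #..#. -> #   bit 18 = 1  t=5,i=6
  #...# -> .   bit 17 = 0  t=6,i=9
  #.... -> #   bit 16 = 1  t=0,i=0
  .#### -> .   bit 15 = 0  t=2,i=17
  .###. -> .   bit 14 = 0  t=1,i=0
  .##.# -> #   bit 13 = 1  t=0,i=7
  .##.. -> .   bit 12 = 0  t=0,i=10
  .#.## -> .   bit 11 = 0  t=1,i=10
  .#.#. -> .   bit 10 = 0  t=0,i=16
  .#..# -> .   bit 9 = 0  t=0,i=4
  .#... -> #   bit 8 = 1  t=0,i=20
  ..### -> .   bit 7 = 0  t=1,i=20
  ..##. -> .   bit 6 = 0  t=0,i=6
  ..#.# -> #   bit 5 = 1  t=0,i=15
  ..#.. -> #   bit 4 = 1  t=0,i=3
  ...## -> #   bit 3 = 1  t=1,i=19
  ...#. -> .   bit 2 = 0  t=0,i=2
  ....# -> #   bit 1 = 1  t=0,i=1
  ..... -> #   bit 0 = 1  t=2,i=5
  bits 10100101110011010010000100111011 = 2781684027

2781684027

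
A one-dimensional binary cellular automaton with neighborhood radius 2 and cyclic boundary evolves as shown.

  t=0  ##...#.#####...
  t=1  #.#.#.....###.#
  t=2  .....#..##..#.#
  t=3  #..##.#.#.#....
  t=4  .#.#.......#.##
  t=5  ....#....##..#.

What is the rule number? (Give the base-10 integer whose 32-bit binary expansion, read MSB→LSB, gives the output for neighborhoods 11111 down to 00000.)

  [31] ##### => .  t=0,i=9
  [30] ####. => #  t=0,i=10
  [29] ###.# => #  t=1,i=12
  [28] ###.. => #  t=0,i=11
  [27] ##.## => .  t=1,i=13
  [26] ##.#. => .  t=1,i=1
  [25] ##..# => #  t=2,i=10
  [24] ##... => #  t=0,i=2
  [23] #.### => .  t=0,i=7
  [22] #.##. => #  t=1,i=14
  [21] #.#.# => .  t=1,i=2
  [20] #.#.. => .  t=1,i=4
  [19] #..## => .  t=2,i=7
  [18] #..#. => .  t=2,i=11
  [17] #...# => .  t=0,i=3
  [16] #.... => .  t=1,i=6
  [15] .#### => .  t=0,i=8
  [14] .###. => .  t=1,i=11
  [13] .##.# => .  t=1,i=0
  [12] .##.. => .  t=0,i=1
  [11] .#.## => .  t=0,i=6
  [10] .#.#. => .  t=1,i=3
  [9] .#..# => #  t=2,i=6
  [8] .#... => #  t=1,i=5
  [7] ..### => .  t=1,i=10
  [6] ..##. => #  t=0,i=0
  [5] ..#.# => .  t=0,i=5
  [4] ..#.. => .  t=2,i=5
  [3] ...## => #  t=0,i=14
  [2] ...#. => #  t=0,i=4
  [1] ....# => #  t=1,i=8
  [0] ..... => .  t=1,i=7
  bits 01110011010000000000001101001110 = 1933574990

1933574990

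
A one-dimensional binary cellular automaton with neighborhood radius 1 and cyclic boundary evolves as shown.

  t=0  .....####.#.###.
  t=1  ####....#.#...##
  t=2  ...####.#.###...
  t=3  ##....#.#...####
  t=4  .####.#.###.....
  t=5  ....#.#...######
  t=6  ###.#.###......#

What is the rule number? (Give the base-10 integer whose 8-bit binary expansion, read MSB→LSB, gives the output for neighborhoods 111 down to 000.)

  ### -> .   bit 7 = 0  t=0,i=6
  ##. -> #   bit 6 = 1  t=0,i=8
  #.# -> .   bit 5 = 0  t=0,i=9
  #.. -> #   bit 4 = 1  t=0,i=15
  .## -> .   bit 3 = 0  t=0,i=5
  .#. -> #   bit 2 = 1  t=0,i=10
  ..# -> .   bit 1 = 0  t=0,i=4
  ... -> #   bit 0 = 1  t=0,i=0
  bits 01010101 = 85

85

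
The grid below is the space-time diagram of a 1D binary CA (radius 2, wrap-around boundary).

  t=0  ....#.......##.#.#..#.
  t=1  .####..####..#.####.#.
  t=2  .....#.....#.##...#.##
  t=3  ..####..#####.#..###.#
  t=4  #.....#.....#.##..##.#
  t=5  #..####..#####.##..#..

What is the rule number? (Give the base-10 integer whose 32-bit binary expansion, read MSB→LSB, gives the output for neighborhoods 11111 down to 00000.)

573603383

  #####|.  b31=0 t=3,i=10
  ####.|.  b30=0 t=1,i=3
  ###.#|#  b29=1 t=1,i=18
  ###..|.  b28=0 t=1,i=4
  ##.##|.  b27=0 t=4,i=20
  ##.#.|.  b26=0 t=0,i=14
  ##..#|#  b25=1 t=1,i=5
  ##...|.  b24=0 t=2,i=0
  #.###|.  b23=0 t=1,i=15
  #.##.|.  b22=0 t=2,i=13
  #.#.#|#  b21=1 t=0,i=15
  #.#..|#  b20=1 t=0,i=17
  #..##|.  b19=0 t=1,i=0
  #..#.|.  b18=0 t=0,i=19
  #...#|.  b17=0 t=2,i=16
  #....|.  b16=0 t=0,i=0
  .####|.  b15=0 t=1,i=2
  .###.|#  b14=1 t=3,i=18
  .##.#|#  b13=1 t=0,i=13
  .##..|#  b12=1 t=2,i=14
  .#.##|#  b11=1 t=1,i=14
  .#.#.|#  b10=1 t=0,i=16
  .#..#|#  b9=1 t=0,i=18
  .#...|.  b8=0 t=0,i=5
  ..###|.  b7=0 t=1,i=1
  ..##.|.  b6=0 t=0,i=12
  ..#.#|#  b5=1 t=1,i=13
  ..#..|#  b4=1 t=0,i=4
  ...##|.  b3=0 t=0,i=11
  ...#.|#  b2=1 t=0,i=3
  ....#|#  b1=1 t=0,i=2
  .....|#  b0=1 t=0,i=1
  bits 00100010001100000111111000110111 = 573603383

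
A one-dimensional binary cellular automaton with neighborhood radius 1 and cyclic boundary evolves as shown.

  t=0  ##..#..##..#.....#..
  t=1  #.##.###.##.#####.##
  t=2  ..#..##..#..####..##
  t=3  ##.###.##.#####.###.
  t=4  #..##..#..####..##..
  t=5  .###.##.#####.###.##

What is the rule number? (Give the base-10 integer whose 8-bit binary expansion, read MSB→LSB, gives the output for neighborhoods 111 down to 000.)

  [7] ### => #  t=1,i=6
  [6] ##. => .  t=0,i=1
  [5] #.# => .  t=1,i=1
  [4] #.. => #  t=0,i=2
  [3] .## => #  t=0,i=0
  [2] .#. => .  t=0,i=4
  [1] ..# => #  t=0,i=3
  [0] ... => #  t=0,i=13
  bits 10011011 = 155

155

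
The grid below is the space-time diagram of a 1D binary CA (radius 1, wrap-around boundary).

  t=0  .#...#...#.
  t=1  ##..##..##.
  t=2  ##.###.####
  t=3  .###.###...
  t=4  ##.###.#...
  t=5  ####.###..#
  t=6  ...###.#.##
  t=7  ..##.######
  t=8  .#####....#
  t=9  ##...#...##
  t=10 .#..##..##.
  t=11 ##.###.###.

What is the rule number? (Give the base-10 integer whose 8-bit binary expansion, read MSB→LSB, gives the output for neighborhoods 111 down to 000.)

  ###|.  b7=0 t=2,i=0
  ##.|#  b6=1 t=1,i=1
  #.#|#  b5=1 t=1,i=10
  #..|.  b4=0 t=0,i=2
  .##|#  b3=1 t=1,i=0
  .#.|#  b2=1 t=0,i=1
  ..#|#  b1=1 t=0,i=0
  ...|.  b0=0 t=0,i=3
  bits 01101110 = 110

110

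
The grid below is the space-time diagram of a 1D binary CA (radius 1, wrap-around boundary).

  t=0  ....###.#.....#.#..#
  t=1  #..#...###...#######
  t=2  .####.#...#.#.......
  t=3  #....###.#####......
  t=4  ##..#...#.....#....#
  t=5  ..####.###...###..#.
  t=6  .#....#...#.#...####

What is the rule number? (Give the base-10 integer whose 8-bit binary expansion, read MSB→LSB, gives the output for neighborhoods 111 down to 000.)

54

  ### -> .   bit 7 = 0  t=0,i=5
  ##. -> .   bit 6 = 0  t=0,i=6
  #.# -> #   bit 5 = 1  t=0,i=7
  #.. -> #   bit 4 = 1  t=0,i=0
  .## -> .   bit 3 = 0  t=0,i=4
  .#. -> #   bit 2 = 1  t=0,i=8
  ..# -> #   bit 1 = 1  t=0,i=3
  ... -> .   bit 0 = 0  t=0,i=1
  bits 00110110 = 54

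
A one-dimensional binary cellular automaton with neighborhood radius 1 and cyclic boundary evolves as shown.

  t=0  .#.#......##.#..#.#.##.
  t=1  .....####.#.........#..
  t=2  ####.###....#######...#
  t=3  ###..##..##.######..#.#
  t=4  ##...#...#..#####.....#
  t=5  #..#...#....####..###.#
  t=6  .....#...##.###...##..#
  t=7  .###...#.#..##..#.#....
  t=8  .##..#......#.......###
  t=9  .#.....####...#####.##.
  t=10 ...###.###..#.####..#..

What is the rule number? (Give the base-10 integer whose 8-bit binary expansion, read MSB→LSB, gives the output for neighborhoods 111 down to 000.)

  ###|#  b7=1 t=1,i=6
  ##.|.  b6=0 t=0,i=11
  #.#|.  b5=0 t=0,i=2
  #..|.  b4=0 t=0,i=4
  .##|#  b3=1 t=0,i=10
  .#.|.  b2=0 t=0,i=1
  ..#|.  b1=0 t=0,i=0
  ...|#  b0=1 t=0,i=5
  bits 10001001 = 137

137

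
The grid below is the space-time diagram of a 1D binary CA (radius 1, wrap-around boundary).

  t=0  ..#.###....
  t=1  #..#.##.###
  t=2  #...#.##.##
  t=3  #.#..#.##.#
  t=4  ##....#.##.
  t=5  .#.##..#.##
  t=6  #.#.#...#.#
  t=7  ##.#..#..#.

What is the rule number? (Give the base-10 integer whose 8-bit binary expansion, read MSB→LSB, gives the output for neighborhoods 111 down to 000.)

225

  nb ###: next=#  (t=0,i=5, bit7=1)
  nb ##.: next=#  (t=0,i=6, bit6=1)
  nb #.#: next=#  (t=0,i=3, bit5=1)
  nb #..: next=.  (t=0,i=7, bit4=0)
  nb .##: next=.  (t=0,i=4, bit3=0)
  nb .#.: next=.  (t=0,i=2, bit2=0)
  nb ..#: next=.  (t=0,i=1, bit1=0)
  nb ...: next=#  (t=0,i=0, bit0=1)
  bits 11100001 = 225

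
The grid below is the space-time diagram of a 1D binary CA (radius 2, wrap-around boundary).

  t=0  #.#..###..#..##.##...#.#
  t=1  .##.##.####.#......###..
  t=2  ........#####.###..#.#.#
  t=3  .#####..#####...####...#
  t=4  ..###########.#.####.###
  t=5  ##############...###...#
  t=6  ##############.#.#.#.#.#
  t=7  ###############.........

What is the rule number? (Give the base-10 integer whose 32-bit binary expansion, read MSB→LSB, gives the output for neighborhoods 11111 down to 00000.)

  nb #####: next=#  (t=2,i=10, bit31=1)
  nb ####.: next=#  (t=1,i=9, bit30=1)
  nb ###.#: next=#  (t=1,i=10, bit29=1)
  nb ###..: next=#  (t=0,i=7, bit28=1)
  nb ##.##: next=.  (t=0,i=15, bit27=0)
  nb ##.#.: next=#  (t=0,i=1, bit26=1)
  nb ##..#: next=#  (t=0,i=8, bit25=1)
  nb ##...: next=.  (t=0,i=18, bit24=0)
  nb #.###: next=.  (t=1,i=7, bit23=0)
  nb #.##.: next=.  (t=0,i=16, bit22=0)
  nb #.#.#: next=.  (t=2,i=21, bit21=0)
  nb #.#..: next=#  (t=0,i=2, bit20=1)
  nb #..##: next=#  (t=0,i=4, bit19=1)
  nb #..#.: next=#  (t=0,i=9, bit18=1)
  nb #...#: next=#  (t=0,i=19, bit17=1)
  nb #....: next=#  (t=1,i=14, bit16=1)
  nb .####: next=#  (t=1,i=8, bit15=1)
  nb .###.: next=.  (t=0,i=6, bit14=0)
  nb .##.#: next=.  (t=0,i=0, bit13=0)
  nb .##..: next=.  (t=0,i=17, bit12=0)
  nb .#.##: next=.  (t=0,i=22, bit11=0)
  nb .#.#.: next=.  (t=2,i=20, bit10=0)
  nb .#..#: next=.  (t=0,i=3, bit9=0)
  nb .#...: next=.  (t=1,i=13, bit8=0)
  nb ..###: next=#  (t=0,i=5, bit7=1)
  nb ..##.: next=.  (t=0,i=13, bit6=0)
  nb ..#.#: next=#  (t=0,i=21, bit5=1)
  nb ..#..: next=#  (t=0,i=10, bit4=1)
  nb ...##: next=.  (t=1,i=0, bit3=0)
  nb ...#.: next=#  (t=0,i=20, bit2=1)
  nb ....#: next=.  (t=1,i=17, bit1=0)
  nb .....: next=#  (t=1,i=15, bit0=1)
  bits 11110110000111111000000010110101 = 4129259701

4129259701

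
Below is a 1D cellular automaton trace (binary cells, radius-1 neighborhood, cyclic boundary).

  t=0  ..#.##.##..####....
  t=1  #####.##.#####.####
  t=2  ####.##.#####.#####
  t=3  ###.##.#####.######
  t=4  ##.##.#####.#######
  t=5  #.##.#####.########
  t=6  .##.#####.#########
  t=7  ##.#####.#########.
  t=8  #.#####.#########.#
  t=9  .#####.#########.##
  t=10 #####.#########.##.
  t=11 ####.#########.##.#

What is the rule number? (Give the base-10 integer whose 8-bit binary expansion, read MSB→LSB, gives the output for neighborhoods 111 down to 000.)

191

  nb ###: next=#  (t=0,i=12, bit7=1)
  nb ##.: next=.  (t=0,i=5, bit6=0)
  nb #.#: next=#  (t=0,i=3, bit5=1)
  nb #..: next=#  (t=0,i=9, bit4=1)
  nb .##: next=#  (t=0,i=4, bit3=1)
  nb .#.: next=#  (t=0,i=2, bit2=1)
  nb ..#: next=#  (t=0,i=1, bit1=1)
  nb ...: next=#  (t=0,i=0, bit0=1)
  bits 10111111 = 191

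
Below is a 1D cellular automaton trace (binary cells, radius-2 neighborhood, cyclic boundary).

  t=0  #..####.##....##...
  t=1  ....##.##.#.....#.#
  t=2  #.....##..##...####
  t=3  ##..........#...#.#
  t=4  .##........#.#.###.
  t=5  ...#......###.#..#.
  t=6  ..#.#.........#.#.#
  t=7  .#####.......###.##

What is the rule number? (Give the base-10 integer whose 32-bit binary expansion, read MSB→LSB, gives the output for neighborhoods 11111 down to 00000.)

1498713380

  [31] ##### => .  t=2,i=17
  [30] ####. => #  t=0,i=5
  [29] ###.# => .  t=0,i=6
  [28] ###.. => #  t=2,i=0
  [27] ##.## => #  t=0,i=7
  [26] ##.#. => .  t=1,i=9
  [25] ##..# => .  t=2,i=8
  [24] ##... => #  t=0,i=10
  [23] #.### => .  t=3,i=18
  [22] #.##. => #  t=0,i=8
  [21] #.#.# => .  t=4,i=13
  [20] #.#.. => #  t=1,i=10
  [19] #..## => .  t=0,i=2
  [18] #..#. => #  t=5,i=16
  [17] #...# => .  t=0,i=17
  [16] #.... => .  t=0,i=11
  [15] .#### => #  t=0,i=4
  [14] .###. => .  t=3,i=0
  [13] .##.# => .  t=1,i=5
  [12] .##.. => .  t=0,i=9
  [11] .#.## => #  t=3,i=17
  [10] .#.#. => #  t=1,i=17
  [9] .#..# => .  t=0,i=1
  [8] .#... => #  t=1,i=0
  [7] ..### => .  t=0,i=3
  [6] ..##. => .  t=0,i=14
  [5] ..#.# => #  t=1,i=16
  [4] ..#.. => .  t=0,i=0
  [3] ...## => .  t=0,i=13
  [2] ...#. => #  t=0,i=18
  [1] ....# => .  t=0,i=12
  [0] ..... => .  t=1,i=13
  bits 01011001010101001000110100100100 = 1498713380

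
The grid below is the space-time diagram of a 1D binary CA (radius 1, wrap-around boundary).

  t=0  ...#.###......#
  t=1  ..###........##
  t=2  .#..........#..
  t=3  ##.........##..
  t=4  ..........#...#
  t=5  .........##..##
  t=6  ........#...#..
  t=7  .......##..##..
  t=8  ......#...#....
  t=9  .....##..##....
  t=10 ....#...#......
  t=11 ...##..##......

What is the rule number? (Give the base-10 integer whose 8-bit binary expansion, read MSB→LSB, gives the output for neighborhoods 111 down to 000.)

38

  [7] ### => .  t=0,i=6
  [6] ##. => .  t=0,i=7
  [5] #.# => #  t=0,i=4
  [4] #.. => .  t=0,i=0
  [3] .## => .  t=0,i=5
  [2] .#. => #  t=0,i=3
  [1] ..# => #  t=0,i=2
  [0] ... => .  t=0,i=1
  bits 00100110 = 38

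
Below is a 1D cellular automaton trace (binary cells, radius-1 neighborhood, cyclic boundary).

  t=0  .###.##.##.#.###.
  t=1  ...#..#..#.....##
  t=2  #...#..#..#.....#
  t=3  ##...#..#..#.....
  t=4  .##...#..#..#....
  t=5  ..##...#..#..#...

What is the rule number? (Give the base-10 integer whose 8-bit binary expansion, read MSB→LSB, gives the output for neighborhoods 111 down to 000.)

  [7] ### => .  t=0,i=2
  [6] ##. => #  t=0,i=3
  [5] #.# => .  t=0,i=4
  [4] #.. => #  t=0,i=16
  [3] .## => .  t=0,i=1
  [2] .#. => .  t=0,i=11
  [1] ..# => .  t=0,i=0
  [0] ... => .  t=1,i=1
  bits 01010000 = 80

80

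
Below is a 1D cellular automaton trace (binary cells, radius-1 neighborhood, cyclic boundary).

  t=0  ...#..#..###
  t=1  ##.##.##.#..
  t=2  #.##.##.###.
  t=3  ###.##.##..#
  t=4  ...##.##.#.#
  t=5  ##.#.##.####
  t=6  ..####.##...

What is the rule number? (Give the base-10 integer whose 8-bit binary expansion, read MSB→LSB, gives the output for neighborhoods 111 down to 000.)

  ###|.  b7=0 t=0,i=10
  ##.|.  b6=0 t=0,i=11
  #.#|#  b5=1 t=1,i=2
  #..|#  b4=1 t=0,i=0
  .##|#  b3=1 t=0,i=9
  .#.|#  b2=1 t=0,i=3
  ..#|.  b1=0 t=0,i=2
  ...|#  b0=1 t=0,i=1
  bits 00111101 = 61

61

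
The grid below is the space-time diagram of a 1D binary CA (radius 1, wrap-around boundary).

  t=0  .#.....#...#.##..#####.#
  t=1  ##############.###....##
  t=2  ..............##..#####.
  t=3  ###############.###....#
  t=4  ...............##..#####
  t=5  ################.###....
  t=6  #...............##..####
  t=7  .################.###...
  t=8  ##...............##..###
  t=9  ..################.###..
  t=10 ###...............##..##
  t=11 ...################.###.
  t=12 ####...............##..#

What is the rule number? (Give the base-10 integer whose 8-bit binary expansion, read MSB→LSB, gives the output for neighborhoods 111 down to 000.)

  [7] ### => .  t=0,i=18
  [6] ##. => .  t=0,i=14
  [5] #.# => #  t=0,i=0
  [4] #.. => #  t=0,i=2
  [3] .## => #  t=0,i=13
  [2] .#. => #  t=0,i=1
  [1] ..# => #  t=0,i=6
  [0] ... => #  t=0,i=3
  bits 00111111 = 63

63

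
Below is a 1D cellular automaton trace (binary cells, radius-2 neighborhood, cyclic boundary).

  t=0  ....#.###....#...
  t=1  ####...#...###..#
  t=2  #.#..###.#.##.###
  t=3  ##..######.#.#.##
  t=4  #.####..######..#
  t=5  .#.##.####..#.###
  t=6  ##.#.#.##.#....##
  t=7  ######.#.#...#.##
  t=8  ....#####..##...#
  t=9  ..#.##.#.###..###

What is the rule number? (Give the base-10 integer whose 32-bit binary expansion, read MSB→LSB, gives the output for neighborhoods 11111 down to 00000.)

1852490967

  ##### -> .   bit 31 = 0  t=1,i=1
  ####. -> #   bit 30 = 1  t=1,i=2
  ###.# -> #   bit 29 = 1  t=2,i=0
  ###.. -> .   bit 28 = 0  t=0,i=8
  ##.## -> #   bit 27 = 1  t=2,i=13
  ##.#. -> #   bit 26 = 1  t=2,i=1
  ##..# -> #   bit 25 = 1  t=1,i=14
  ##... -> .   bit 24 = 0  t=0,i=9
  #.### -> .   bit 23 = 0  t=0,i=6
  #.##. -> #   bit 22 = 1  t=2,i=11
  #.#.# -> #   bit 21 = 1  t=2,i=9
  #.#.. -> .   bit 20 = 0  t=2,i=2
  #..## -> #   bit 19 = 1  t=1,i=15
  #..#. -> .   bit 18 = 0  t=5,i=11
  #...# -> #   bit 17 = 1  t=1,i=5
  #.... -> .   bit 16 = 0  t=0,i=10
  .#### -> #   bit 15 = 1  t=1,i=0
  .###. -> #   bit 14 = 1  t=0,i=7
  .##.# -> .   bit 13 = 0  t=2,i=12
  .##.. -> .   bit 12 = 0  t=8,i=12
  .#.## -> .   bit 11 = 0  t=0,i=5
  .#.#. -> #   bit 10 = 1  t=3,i=12
  .#..# -> .   bit 9 = 0  t=2,i=3
  .#... -> .   bit 8 = 0  t=0,i=14
  ..### -> #   bit 7 = 1  t=1,i=11
  ..##. -> #   bit 6 = 1  t=4,i=16
  ..#.# -> .   bit 5 = 0  t=0,i=4
  ..#.. -> #   bit 4 = 1  t=0,i=13
  ...## -> .   bit 3 = 0  t=1,i=10
  ...#. -> #   bit 2 = 1  t=0,i=3
  ....# -> #   bit 1 = 1  t=0,i=2
  ..... -> #   bit 0 = 1  t=0,i=0
  bits 01101110011010101100010011010111 = 1852490967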